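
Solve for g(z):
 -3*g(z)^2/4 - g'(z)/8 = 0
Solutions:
 g(z) = 1/(C1 + 6*z)


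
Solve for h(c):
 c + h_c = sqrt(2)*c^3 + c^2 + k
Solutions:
 h(c) = C1 + sqrt(2)*c^4/4 + c^3/3 - c^2/2 + c*k


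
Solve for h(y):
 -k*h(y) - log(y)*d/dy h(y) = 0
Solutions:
 h(y) = C1*exp(-k*li(y))


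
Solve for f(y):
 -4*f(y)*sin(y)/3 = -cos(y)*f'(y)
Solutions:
 f(y) = C1/cos(y)^(4/3)


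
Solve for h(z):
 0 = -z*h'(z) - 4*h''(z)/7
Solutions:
 h(z) = C1 + C2*erf(sqrt(14)*z/4)


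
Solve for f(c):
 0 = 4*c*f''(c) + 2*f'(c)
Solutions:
 f(c) = C1 + C2*sqrt(c)


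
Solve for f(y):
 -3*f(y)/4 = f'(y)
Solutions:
 f(y) = C1*exp(-3*y/4)


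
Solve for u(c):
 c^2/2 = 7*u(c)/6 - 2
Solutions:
 u(c) = 3*c^2/7 + 12/7


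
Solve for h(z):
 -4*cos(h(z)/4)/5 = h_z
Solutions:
 4*z/5 - 2*log(sin(h(z)/4) - 1) + 2*log(sin(h(z)/4) + 1) = C1


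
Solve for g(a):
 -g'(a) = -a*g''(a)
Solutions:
 g(a) = C1 + C2*a^2


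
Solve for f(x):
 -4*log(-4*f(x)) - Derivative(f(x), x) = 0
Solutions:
 Integral(1/(log(-_y) + 2*log(2)), (_y, f(x)))/4 = C1 - x


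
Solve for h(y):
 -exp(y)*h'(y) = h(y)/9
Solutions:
 h(y) = C1*exp(exp(-y)/9)


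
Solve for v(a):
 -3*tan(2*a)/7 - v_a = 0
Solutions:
 v(a) = C1 + 3*log(cos(2*a))/14


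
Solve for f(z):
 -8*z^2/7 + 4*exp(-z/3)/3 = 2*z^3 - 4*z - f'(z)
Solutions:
 f(z) = C1 + z^4/2 + 8*z^3/21 - 2*z^2 + 4*exp(-z/3)


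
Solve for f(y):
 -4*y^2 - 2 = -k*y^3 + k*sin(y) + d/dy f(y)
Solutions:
 f(y) = C1 + k*y^4/4 + k*cos(y) - 4*y^3/3 - 2*y


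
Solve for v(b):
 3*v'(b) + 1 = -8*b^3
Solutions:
 v(b) = C1 - 2*b^4/3 - b/3


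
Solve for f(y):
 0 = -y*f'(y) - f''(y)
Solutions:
 f(y) = C1 + C2*erf(sqrt(2)*y/2)


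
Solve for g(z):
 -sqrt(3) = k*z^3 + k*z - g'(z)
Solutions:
 g(z) = C1 + k*z^4/4 + k*z^2/2 + sqrt(3)*z


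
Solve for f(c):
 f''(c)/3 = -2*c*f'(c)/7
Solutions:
 f(c) = C1 + C2*erf(sqrt(21)*c/7)


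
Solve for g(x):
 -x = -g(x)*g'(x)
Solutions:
 g(x) = -sqrt(C1 + x^2)
 g(x) = sqrt(C1 + x^2)


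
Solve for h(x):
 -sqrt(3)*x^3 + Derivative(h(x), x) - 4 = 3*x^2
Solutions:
 h(x) = C1 + sqrt(3)*x^4/4 + x^3 + 4*x


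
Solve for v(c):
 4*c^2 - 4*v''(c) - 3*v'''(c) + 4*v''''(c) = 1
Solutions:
 v(c) = C1 + C2*c + C3*exp(c*(3 - sqrt(73))/8) + C4*exp(c*(3 + sqrt(73))/8) + c^4/12 - c^3/4 + 23*c^2/16


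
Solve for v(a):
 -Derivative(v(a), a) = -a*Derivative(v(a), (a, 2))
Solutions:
 v(a) = C1 + C2*a^2


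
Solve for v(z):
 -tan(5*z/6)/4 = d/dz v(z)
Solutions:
 v(z) = C1 + 3*log(cos(5*z/6))/10


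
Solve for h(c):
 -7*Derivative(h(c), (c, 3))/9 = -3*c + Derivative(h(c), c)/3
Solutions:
 h(c) = C1 + C2*sin(sqrt(21)*c/7) + C3*cos(sqrt(21)*c/7) + 9*c^2/2


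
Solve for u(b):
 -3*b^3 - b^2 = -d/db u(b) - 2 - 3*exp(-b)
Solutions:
 u(b) = C1 + 3*b^4/4 + b^3/3 - 2*b + 3*exp(-b)


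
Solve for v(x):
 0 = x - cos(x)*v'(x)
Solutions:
 v(x) = C1 + Integral(x/cos(x), x)


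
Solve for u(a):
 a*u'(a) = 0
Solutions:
 u(a) = C1


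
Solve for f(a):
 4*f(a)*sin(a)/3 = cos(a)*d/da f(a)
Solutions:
 f(a) = C1/cos(a)^(4/3)


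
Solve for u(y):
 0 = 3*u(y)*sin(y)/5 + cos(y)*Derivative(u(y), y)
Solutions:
 u(y) = C1*cos(y)^(3/5)


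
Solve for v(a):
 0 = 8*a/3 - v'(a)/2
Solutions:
 v(a) = C1 + 8*a^2/3


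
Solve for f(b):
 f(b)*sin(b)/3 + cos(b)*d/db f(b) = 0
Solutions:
 f(b) = C1*cos(b)^(1/3)


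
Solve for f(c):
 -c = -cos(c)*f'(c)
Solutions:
 f(c) = C1 + Integral(c/cos(c), c)


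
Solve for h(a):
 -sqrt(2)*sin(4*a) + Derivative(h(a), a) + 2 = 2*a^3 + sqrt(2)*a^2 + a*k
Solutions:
 h(a) = C1 + a^4/2 + sqrt(2)*a^3/3 + a^2*k/2 - 2*a - sqrt(2)*cos(4*a)/4


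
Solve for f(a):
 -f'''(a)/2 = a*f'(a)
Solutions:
 f(a) = C1 + Integral(C2*airyai(-2^(1/3)*a) + C3*airybi(-2^(1/3)*a), a)


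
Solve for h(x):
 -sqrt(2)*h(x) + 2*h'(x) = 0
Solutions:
 h(x) = C1*exp(sqrt(2)*x/2)


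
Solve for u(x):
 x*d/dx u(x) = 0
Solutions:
 u(x) = C1


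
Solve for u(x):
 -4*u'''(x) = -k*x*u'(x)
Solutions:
 u(x) = C1 + Integral(C2*airyai(2^(1/3)*k^(1/3)*x/2) + C3*airybi(2^(1/3)*k^(1/3)*x/2), x)


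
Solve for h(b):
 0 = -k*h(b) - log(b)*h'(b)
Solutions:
 h(b) = C1*exp(-k*li(b))


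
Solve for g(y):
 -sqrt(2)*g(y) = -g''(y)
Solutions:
 g(y) = C1*exp(-2^(1/4)*y) + C2*exp(2^(1/4)*y)


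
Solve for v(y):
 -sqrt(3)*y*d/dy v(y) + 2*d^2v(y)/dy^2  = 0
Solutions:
 v(y) = C1 + C2*erfi(3^(1/4)*y/2)


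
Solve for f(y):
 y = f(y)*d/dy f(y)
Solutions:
 f(y) = -sqrt(C1 + y^2)
 f(y) = sqrt(C1 + y^2)


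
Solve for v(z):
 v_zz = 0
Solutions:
 v(z) = C1 + C2*z


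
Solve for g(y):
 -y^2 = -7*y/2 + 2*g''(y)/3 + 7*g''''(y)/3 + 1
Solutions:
 g(y) = C1 + C2*y + C3*sin(sqrt(14)*y/7) + C4*cos(sqrt(14)*y/7) - y^4/8 + 7*y^3/8 + 9*y^2/2


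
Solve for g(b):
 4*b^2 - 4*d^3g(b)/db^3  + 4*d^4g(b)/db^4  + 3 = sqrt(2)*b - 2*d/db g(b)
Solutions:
 g(b) = C1 + C2*exp(b*(2*2^(2/3)/(3*sqrt(57) + 23)^(1/3) + 4 + 2^(1/3)*(3*sqrt(57) + 23)^(1/3))/12)*sin(2^(1/3)*sqrt(3)*b*(-(3*sqrt(57) + 23)^(1/3) + 2*2^(1/3)/(3*sqrt(57) + 23)^(1/3))/12) + C3*exp(b*(2*2^(2/3)/(3*sqrt(57) + 23)^(1/3) + 4 + 2^(1/3)*(3*sqrt(57) + 23)^(1/3))/12)*cos(2^(1/3)*sqrt(3)*b*(-(3*sqrt(57) + 23)^(1/3) + 2*2^(1/3)/(3*sqrt(57) + 23)^(1/3))/12) + C4*exp(b*(-2^(1/3)*(3*sqrt(57) + 23)^(1/3) - 2*2^(2/3)/(3*sqrt(57) + 23)^(1/3) + 2)/6) - 2*b^3/3 + sqrt(2)*b^2/4 - 19*b/2


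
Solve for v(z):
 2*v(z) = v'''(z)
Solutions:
 v(z) = C3*exp(2^(1/3)*z) + (C1*sin(2^(1/3)*sqrt(3)*z/2) + C2*cos(2^(1/3)*sqrt(3)*z/2))*exp(-2^(1/3)*z/2)


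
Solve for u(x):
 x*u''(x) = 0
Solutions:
 u(x) = C1 + C2*x


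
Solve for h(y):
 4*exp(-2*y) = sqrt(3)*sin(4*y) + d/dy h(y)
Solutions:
 h(y) = C1 + sqrt(3)*cos(4*y)/4 - 2*exp(-2*y)


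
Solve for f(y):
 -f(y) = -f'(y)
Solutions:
 f(y) = C1*exp(y)


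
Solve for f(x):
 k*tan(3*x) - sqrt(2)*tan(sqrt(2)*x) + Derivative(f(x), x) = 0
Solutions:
 f(x) = C1 + k*log(cos(3*x))/3 - log(cos(sqrt(2)*x))


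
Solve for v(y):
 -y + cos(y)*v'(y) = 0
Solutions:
 v(y) = C1 + Integral(y/cos(y), y)


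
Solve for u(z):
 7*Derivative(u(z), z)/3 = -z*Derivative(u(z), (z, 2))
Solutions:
 u(z) = C1 + C2/z^(4/3)


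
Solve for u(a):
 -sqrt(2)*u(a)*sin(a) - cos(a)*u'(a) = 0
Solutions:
 u(a) = C1*cos(a)^(sqrt(2))


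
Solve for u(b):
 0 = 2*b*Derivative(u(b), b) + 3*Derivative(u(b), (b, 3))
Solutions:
 u(b) = C1 + Integral(C2*airyai(-2^(1/3)*3^(2/3)*b/3) + C3*airybi(-2^(1/3)*3^(2/3)*b/3), b)


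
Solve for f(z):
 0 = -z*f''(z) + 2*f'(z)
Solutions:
 f(z) = C1 + C2*z^3


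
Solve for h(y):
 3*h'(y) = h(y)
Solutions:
 h(y) = C1*exp(y/3)


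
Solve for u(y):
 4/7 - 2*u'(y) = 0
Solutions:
 u(y) = C1 + 2*y/7


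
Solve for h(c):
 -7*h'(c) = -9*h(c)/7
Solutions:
 h(c) = C1*exp(9*c/49)


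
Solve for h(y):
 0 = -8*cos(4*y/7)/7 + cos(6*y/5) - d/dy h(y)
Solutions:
 h(y) = C1 - 2*sin(4*y/7) + 5*sin(6*y/5)/6


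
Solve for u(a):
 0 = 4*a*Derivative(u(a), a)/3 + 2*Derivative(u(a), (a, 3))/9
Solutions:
 u(a) = C1 + Integral(C2*airyai(-6^(1/3)*a) + C3*airybi(-6^(1/3)*a), a)


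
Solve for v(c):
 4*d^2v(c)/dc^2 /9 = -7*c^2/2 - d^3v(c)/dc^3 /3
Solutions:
 v(c) = C1 + C2*c + C3*exp(-4*c/3) - 21*c^4/32 + 63*c^3/32 - 567*c^2/128


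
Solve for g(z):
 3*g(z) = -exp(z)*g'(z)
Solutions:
 g(z) = C1*exp(3*exp(-z))


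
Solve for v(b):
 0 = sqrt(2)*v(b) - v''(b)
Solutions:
 v(b) = C1*exp(-2^(1/4)*b) + C2*exp(2^(1/4)*b)


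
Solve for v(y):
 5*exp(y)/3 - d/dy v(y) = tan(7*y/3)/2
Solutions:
 v(y) = C1 + 5*exp(y)/3 + 3*log(cos(7*y/3))/14


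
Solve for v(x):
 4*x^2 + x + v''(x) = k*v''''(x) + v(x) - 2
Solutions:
 v(x) = C1*exp(-sqrt(2)*x*sqrt((1 - sqrt(1 - 4*k))/k)/2) + C2*exp(sqrt(2)*x*sqrt((1 - sqrt(1 - 4*k))/k)/2) + C3*exp(-sqrt(2)*x*sqrt((sqrt(1 - 4*k) + 1)/k)/2) + C4*exp(sqrt(2)*x*sqrt((sqrt(1 - 4*k) + 1)/k)/2) + 4*x^2 + x + 10


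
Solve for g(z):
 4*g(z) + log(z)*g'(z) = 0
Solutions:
 g(z) = C1*exp(-4*li(z))


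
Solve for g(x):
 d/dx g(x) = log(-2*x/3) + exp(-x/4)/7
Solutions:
 g(x) = C1 + x*log(-x) + x*(-log(3) - 1 + log(2)) - 4*exp(-x/4)/7


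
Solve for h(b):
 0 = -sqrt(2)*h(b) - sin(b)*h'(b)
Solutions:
 h(b) = C1*(cos(b) + 1)^(sqrt(2)/2)/(cos(b) - 1)^(sqrt(2)/2)


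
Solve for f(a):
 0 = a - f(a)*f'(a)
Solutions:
 f(a) = -sqrt(C1 + a^2)
 f(a) = sqrt(C1 + a^2)


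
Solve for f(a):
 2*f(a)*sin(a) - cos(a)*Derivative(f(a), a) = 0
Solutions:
 f(a) = C1/cos(a)^2


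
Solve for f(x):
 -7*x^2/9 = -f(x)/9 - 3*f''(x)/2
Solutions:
 f(x) = C1*sin(sqrt(6)*x/9) + C2*cos(sqrt(6)*x/9) + 7*x^2 - 189


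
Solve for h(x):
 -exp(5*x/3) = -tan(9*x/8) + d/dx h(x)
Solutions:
 h(x) = C1 - 3*exp(5*x/3)/5 - 8*log(cos(9*x/8))/9


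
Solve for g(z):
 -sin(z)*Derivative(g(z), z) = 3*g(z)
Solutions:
 g(z) = C1*(cos(z) + 1)^(3/2)/(cos(z) - 1)^(3/2)


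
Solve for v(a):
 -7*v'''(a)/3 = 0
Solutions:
 v(a) = C1 + C2*a + C3*a^2


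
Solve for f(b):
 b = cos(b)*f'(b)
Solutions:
 f(b) = C1 + Integral(b/cos(b), b)


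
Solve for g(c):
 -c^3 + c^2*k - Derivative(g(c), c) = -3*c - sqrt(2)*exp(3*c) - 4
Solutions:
 g(c) = C1 - c^4/4 + c^3*k/3 + 3*c^2/2 + 4*c + sqrt(2)*exp(3*c)/3


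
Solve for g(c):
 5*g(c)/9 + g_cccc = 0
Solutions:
 g(c) = (C1*sin(5^(1/4)*sqrt(6)*c/6) + C2*cos(5^(1/4)*sqrt(6)*c/6))*exp(-5^(1/4)*sqrt(6)*c/6) + (C3*sin(5^(1/4)*sqrt(6)*c/6) + C4*cos(5^(1/4)*sqrt(6)*c/6))*exp(5^(1/4)*sqrt(6)*c/6)


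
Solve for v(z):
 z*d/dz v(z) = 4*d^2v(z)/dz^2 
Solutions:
 v(z) = C1 + C2*erfi(sqrt(2)*z/4)


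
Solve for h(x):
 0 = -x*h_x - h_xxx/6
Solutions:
 h(x) = C1 + Integral(C2*airyai(-6^(1/3)*x) + C3*airybi(-6^(1/3)*x), x)


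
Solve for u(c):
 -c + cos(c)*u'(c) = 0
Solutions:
 u(c) = C1 + Integral(c/cos(c), c)


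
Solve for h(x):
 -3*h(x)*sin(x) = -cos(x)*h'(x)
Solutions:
 h(x) = C1/cos(x)^3


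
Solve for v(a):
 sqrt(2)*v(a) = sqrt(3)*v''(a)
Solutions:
 v(a) = C1*exp(-2^(1/4)*3^(3/4)*a/3) + C2*exp(2^(1/4)*3^(3/4)*a/3)


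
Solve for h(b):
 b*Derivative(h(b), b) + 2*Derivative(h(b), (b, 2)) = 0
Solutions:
 h(b) = C1 + C2*erf(b/2)


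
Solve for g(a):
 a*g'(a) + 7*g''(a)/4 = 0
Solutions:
 g(a) = C1 + C2*erf(sqrt(14)*a/7)


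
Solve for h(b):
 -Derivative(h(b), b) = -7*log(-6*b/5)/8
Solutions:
 h(b) = C1 + 7*b*log(-b)/8 + 7*b*(-log(5) - 1 + log(6))/8


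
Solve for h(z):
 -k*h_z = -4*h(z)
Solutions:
 h(z) = C1*exp(4*z/k)


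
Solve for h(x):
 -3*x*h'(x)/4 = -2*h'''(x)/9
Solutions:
 h(x) = C1 + Integral(C2*airyai(3*x/2) + C3*airybi(3*x/2), x)


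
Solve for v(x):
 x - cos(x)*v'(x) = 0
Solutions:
 v(x) = C1 + Integral(x/cos(x), x)


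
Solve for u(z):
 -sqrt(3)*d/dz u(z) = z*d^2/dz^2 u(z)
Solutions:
 u(z) = C1 + C2*z^(1 - sqrt(3))


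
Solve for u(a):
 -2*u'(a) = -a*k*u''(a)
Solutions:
 u(a) = C1 + a^(((re(k) + 2)*re(k) + im(k)^2)/(re(k)^2 + im(k)^2))*(C2*sin(2*log(a)*Abs(im(k))/(re(k)^2 + im(k)^2)) + C3*cos(2*log(a)*im(k)/(re(k)^2 + im(k)^2)))


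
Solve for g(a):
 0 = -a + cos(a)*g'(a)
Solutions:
 g(a) = C1 + Integral(a/cos(a), a)


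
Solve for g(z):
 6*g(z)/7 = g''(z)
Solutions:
 g(z) = C1*exp(-sqrt(42)*z/7) + C2*exp(sqrt(42)*z/7)


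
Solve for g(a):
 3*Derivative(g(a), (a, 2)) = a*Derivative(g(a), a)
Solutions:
 g(a) = C1 + C2*erfi(sqrt(6)*a/6)


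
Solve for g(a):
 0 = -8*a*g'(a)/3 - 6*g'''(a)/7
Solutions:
 g(a) = C1 + Integral(C2*airyai(-84^(1/3)*a/3) + C3*airybi(-84^(1/3)*a/3), a)


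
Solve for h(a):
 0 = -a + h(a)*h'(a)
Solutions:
 h(a) = -sqrt(C1 + a^2)
 h(a) = sqrt(C1 + a^2)


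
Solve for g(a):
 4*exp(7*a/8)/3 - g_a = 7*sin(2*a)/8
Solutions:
 g(a) = C1 + 32*exp(7*a/8)/21 + 7*cos(2*a)/16


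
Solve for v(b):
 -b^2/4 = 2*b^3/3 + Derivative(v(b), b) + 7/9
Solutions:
 v(b) = C1 - b^4/6 - b^3/12 - 7*b/9


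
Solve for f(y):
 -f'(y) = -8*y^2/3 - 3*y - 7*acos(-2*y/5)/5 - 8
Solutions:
 f(y) = C1 + 8*y^3/9 + 3*y^2/2 + 7*y*acos(-2*y/5)/5 + 8*y + 7*sqrt(25 - 4*y^2)/10


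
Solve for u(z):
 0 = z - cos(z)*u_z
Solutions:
 u(z) = C1 + Integral(z/cos(z), z)


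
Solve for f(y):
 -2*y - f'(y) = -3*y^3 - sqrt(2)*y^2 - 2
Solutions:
 f(y) = C1 + 3*y^4/4 + sqrt(2)*y^3/3 - y^2 + 2*y


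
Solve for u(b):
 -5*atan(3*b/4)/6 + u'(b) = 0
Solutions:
 u(b) = C1 + 5*b*atan(3*b/4)/6 - 5*log(9*b^2 + 16)/9


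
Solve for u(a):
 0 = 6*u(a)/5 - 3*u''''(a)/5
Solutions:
 u(a) = C1*exp(-2^(1/4)*a) + C2*exp(2^(1/4)*a) + C3*sin(2^(1/4)*a) + C4*cos(2^(1/4)*a)


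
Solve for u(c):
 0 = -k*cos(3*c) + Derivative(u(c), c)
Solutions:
 u(c) = C1 + k*sin(3*c)/3


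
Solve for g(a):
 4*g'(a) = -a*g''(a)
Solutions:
 g(a) = C1 + C2/a^3


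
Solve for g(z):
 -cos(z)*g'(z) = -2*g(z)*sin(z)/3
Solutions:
 g(z) = C1/cos(z)^(2/3)


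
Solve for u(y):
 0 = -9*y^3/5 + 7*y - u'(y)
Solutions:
 u(y) = C1 - 9*y^4/20 + 7*y^2/2


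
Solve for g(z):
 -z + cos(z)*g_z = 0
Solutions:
 g(z) = C1 + Integral(z/cos(z), z)


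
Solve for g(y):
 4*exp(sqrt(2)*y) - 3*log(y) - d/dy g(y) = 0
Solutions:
 g(y) = C1 - 3*y*log(y) + 3*y + 2*sqrt(2)*exp(sqrt(2)*y)


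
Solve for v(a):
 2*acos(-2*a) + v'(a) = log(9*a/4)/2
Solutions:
 v(a) = C1 + a*log(a)/2 - 2*a*acos(-2*a) - a*log(2) - a/2 + a*log(3) - sqrt(1 - 4*a^2)


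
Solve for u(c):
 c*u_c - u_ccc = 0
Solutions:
 u(c) = C1 + Integral(C2*airyai(c) + C3*airybi(c), c)


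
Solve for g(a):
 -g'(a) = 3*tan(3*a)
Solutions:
 g(a) = C1 + log(cos(3*a))


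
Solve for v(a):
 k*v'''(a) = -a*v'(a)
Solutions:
 v(a) = C1 + Integral(C2*airyai(a*(-1/k)^(1/3)) + C3*airybi(a*(-1/k)^(1/3)), a)


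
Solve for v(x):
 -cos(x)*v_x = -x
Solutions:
 v(x) = C1 + Integral(x/cos(x), x)


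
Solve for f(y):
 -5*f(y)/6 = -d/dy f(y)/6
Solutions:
 f(y) = C1*exp(5*y)


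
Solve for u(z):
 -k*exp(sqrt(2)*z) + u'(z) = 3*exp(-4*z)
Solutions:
 u(z) = C1 + sqrt(2)*k*exp(sqrt(2)*z)/2 - 3*exp(-4*z)/4


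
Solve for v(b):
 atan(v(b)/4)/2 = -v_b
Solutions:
 Integral(1/atan(_y/4), (_y, v(b))) = C1 - b/2


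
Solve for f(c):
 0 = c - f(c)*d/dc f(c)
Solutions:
 f(c) = -sqrt(C1 + c^2)
 f(c) = sqrt(C1 + c^2)


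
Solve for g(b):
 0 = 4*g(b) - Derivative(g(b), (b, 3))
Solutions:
 g(b) = C3*exp(2^(2/3)*b) + (C1*sin(2^(2/3)*sqrt(3)*b/2) + C2*cos(2^(2/3)*sqrt(3)*b/2))*exp(-2^(2/3)*b/2)


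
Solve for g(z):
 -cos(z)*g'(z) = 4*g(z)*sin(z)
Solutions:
 g(z) = C1*cos(z)^4


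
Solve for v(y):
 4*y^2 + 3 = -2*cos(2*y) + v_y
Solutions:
 v(y) = C1 + 4*y^3/3 + 3*y + sin(2*y)


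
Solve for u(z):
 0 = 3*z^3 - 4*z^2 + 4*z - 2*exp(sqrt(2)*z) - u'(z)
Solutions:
 u(z) = C1 + 3*z^4/4 - 4*z^3/3 + 2*z^2 - sqrt(2)*exp(sqrt(2)*z)


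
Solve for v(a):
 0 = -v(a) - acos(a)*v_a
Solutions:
 v(a) = C1*exp(-Integral(1/acos(a), a))


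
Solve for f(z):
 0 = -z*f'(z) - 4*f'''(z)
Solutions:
 f(z) = C1 + Integral(C2*airyai(-2^(1/3)*z/2) + C3*airybi(-2^(1/3)*z/2), z)


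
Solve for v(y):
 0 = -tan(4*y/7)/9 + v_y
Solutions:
 v(y) = C1 - 7*log(cos(4*y/7))/36


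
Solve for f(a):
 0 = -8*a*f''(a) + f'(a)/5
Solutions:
 f(a) = C1 + C2*a^(41/40)


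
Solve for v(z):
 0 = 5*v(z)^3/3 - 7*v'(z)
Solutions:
 v(z) = -sqrt(42)*sqrt(-1/(C1 + 5*z))/2
 v(z) = sqrt(42)*sqrt(-1/(C1 + 5*z))/2


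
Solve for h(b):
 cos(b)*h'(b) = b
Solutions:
 h(b) = C1 + Integral(b/cos(b), b)


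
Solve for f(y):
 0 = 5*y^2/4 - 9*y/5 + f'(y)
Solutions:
 f(y) = C1 - 5*y^3/12 + 9*y^2/10


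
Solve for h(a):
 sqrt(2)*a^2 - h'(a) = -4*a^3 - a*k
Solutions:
 h(a) = C1 + a^4 + sqrt(2)*a^3/3 + a^2*k/2


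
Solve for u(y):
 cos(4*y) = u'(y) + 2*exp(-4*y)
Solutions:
 u(y) = C1 + sin(4*y)/4 + exp(-4*y)/2


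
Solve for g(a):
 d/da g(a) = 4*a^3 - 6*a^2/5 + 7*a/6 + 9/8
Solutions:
 g(a) = C1 + a^4 - 2*a^3/5 + 7*a^2/12 + 9*a/8


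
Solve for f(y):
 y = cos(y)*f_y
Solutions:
 f(y) = C1 + Integral(y/cos(y), y)


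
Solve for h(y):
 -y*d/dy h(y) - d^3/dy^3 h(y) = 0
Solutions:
 h(y) = C1 + Integral(C2*airyai(-y) + C3*airybi(-y), y)


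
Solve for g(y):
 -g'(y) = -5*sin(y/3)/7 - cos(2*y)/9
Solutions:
 g(y) = C1 + sin(2*y)/18 - 15*cos(y/3)/7


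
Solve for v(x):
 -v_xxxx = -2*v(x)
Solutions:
 v(x) = C1*exp(-2^(1/4)*x) + C2*exp(2^(1/4)*x) + C3*sin(2^(1/4)*x) + C4*cos(2^(1/4)*x)


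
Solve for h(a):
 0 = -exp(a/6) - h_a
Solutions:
 h(a) = C1 - 6*exp(a/6)


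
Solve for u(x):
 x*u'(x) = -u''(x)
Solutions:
 u(x) = C1 + C2*erf(sqrt(2)*x/2)


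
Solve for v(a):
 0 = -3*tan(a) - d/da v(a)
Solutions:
 v(a) = C1 + 3*log(cos(a))


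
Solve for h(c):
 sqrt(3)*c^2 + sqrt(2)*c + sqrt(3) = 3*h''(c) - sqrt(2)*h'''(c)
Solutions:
 h(c) = C1 + C2*c + C3*exp(3*sqrt(2)*c/2) + sqrt(3)*c^4/36 + c^3*(3*sqrt(2) + 2*sqrt(6))/54 + c^2*(6 + 13*sqrt(3))/54


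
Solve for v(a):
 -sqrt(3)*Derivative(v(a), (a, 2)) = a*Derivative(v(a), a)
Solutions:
 v(a) = C1 + C2*erf(sqrt(2)*3^(3/4)*a/6)


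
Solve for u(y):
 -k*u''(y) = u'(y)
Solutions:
 u(y) = C1 + C2*exp(-y/k)


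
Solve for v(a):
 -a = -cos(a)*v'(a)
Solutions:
 v(a) = C1 + Integral(a/cos(a), a)


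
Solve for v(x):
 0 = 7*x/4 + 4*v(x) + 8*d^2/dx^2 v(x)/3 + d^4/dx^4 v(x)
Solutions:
 v(x) = -7*x/16 + (C1*sin(sqrt(2)*x*cos(atan(sqrt(5)/2)/2)) + C2*cos(sqrt(2)*x*cos(atan(sqrt(5)/2)/2)))*exp(-sqrt(2)*x*sin(atan(sqrt(5)/2)/2)) + (C3*sin(sqrt(2)*x*cos(atan(sqrt(5)/2)/2)) + C4*cos(sqrt(2)*x*cos(atan(sqrt(5)/2)/2)))*exp(sqrt(2)*x*sin(atan(sqrt(5)/2)/2))


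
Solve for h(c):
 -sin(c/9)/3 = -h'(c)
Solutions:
 h(c) = C1 - 3*cos(c/9)


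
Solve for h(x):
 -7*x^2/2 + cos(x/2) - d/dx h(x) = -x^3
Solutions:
 h(x) = C1 + x^4/4 - 7*x^3/6 + 2*sin(x/2)


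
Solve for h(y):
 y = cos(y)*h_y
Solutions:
 h(y) = C1 + Integral(y/cos(y), y)


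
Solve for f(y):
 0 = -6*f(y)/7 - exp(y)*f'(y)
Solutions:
 f(y) = C1*exp(6*exp(-y)/7)


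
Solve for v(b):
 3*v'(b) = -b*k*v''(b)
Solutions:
 v(b) = C1 + b^(((re(k) - 3)*re(k) + im(k)^2)/(re(k)^2 + im(k)^2))*(C2*sin(3*log(b)*Abs(im(k))/(re(k)^2 + im(k)^2)) + C3*cos(3*log(b)*im(k)/(re(k)^2 + im(k)^2)))


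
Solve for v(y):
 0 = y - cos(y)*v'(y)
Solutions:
 v(y) = C1 + Integral(y/cos(y), y)


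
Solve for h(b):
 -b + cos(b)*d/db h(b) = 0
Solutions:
 h(b) = C1 + Integral(b/cos(b), b)


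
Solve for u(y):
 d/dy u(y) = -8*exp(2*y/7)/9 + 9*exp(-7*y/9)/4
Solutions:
 u(y) = C1 - 28*exp(2*y/7)/9 - 81*exp(-7*y/9)/28


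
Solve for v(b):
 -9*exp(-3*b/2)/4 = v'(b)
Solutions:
 v(b) = C1 + 3*exp(-3*b/2)/2


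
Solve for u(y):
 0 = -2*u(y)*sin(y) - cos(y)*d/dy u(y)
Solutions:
 u(y) = C1*cos(y)^2


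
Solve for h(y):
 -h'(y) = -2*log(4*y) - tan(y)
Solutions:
 h(y) = C1 + 2*y*log(y) - 2*y + 4*y*log(2) - log(cos(y))


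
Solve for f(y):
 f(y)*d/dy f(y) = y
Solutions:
 f(y) = -sqrt(C1 + y^2)
 f(y) = sqrt(C1 + y^2)


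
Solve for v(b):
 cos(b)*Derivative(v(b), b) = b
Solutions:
 v(b) = C1 + Integral(b/cos(b), b)


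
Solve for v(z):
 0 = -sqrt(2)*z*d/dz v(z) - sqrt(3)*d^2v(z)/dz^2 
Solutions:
 v(z) = C1 + C2*erf(6^(3/4)*z/6)


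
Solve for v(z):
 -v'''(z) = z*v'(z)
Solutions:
 v(z) = C1 + Integral(C2*airyai(-z) + C3*airybi(-z), z)


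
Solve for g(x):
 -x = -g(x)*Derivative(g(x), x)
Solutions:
 g(x) = -sqrt(C1 + x^2)
 g(x) = sqrt(C1 + x^2)


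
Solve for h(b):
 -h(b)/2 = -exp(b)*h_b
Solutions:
 h(b) = C1*exp(-exp(-b)/2)


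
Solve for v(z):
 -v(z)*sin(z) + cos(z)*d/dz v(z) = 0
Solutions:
 v(z) = C1/cos(z)


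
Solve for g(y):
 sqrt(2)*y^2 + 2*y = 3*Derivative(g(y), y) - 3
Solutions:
 g(y) = C1 + sqrt(2)*y^3/9 + y^2/3 + y


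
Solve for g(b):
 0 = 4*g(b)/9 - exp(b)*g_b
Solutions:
 g(b) = C1*exp(-4*exp(-b)/9)


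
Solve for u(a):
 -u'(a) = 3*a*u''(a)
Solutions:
 u(a) = C1 + C2*a^(2/3)


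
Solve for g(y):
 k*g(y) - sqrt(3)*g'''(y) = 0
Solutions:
 g(y) = C1*exp(3^(5/6)*k^(1/3)*y/3) + C2*exp(k^(1/3)*y*(-3^(5/6) + 3*3^(1/3)*I)/6) + C3*exp(-k^(1/3)*y*(3^(5/6) + 3*3^(1/3)*I)/6)


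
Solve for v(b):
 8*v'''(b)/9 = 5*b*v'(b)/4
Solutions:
 v(b) = C1 + Integral(C2*airyai(90^(1/3)*b/4) + C3*airybi(90^(1/3)*b/4), b)


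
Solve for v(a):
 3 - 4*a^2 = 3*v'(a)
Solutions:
 v(a) = C1 - 4*a^3/9 + a


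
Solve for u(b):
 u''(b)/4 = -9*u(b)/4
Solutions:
 u(b) = C1*sin(3*b) + C2*cos(3*b)


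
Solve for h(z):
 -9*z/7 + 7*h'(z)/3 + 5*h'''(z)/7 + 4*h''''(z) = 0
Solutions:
 h(z) = C1 + C2*exp(z*(-10 + 25/(588*sqrt(86561) + 172997)^(1/3) + (588*sqrt(86561) + 172997)^(1/3))/168)*sin(sqrt(3)*z*(-(588*sqrt(86561) + 172997)^(1/3) + 25/(588*sqrt(86561) + 172997)^(1/3))/168) + C3*exp(z*(-10 + 25/(588*sqrt(86561) + 172997)^(1/3) + (588*sqrt(86561) + 172997)^(1/3))/168)*cos(sqrt(3)*z*(-(588*sqrt(86561) + 172997)^(1/3) + 25/(588*sqrt(86561) + 172997)^(1/3))/168) + C4*exp(-z*(25/(588*sqrt(86561) + 172997)^(1/3) + 5 + (588*sqrt(86561) + 172997)^(1/3))/84) + 27*z^2/98


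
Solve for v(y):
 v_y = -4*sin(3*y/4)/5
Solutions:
 v(y) = C1 + 16*cos(3*y/4)/15


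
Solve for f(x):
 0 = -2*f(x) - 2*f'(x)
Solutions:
 f(x) = C1*exp(-x)


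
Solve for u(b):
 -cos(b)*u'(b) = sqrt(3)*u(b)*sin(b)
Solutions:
 u(b) = C1*cos(b)^(sqrt(3))


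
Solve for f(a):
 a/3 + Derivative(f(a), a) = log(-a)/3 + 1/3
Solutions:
 f(a) = C1 - a^2/6 + a*log(-a)/3


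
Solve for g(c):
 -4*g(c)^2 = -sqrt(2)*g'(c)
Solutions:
 g(c) = -1/(C1 + 2*sqrt(2)*c)


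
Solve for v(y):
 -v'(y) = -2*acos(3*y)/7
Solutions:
 v(y) = C1 + 2*y*acos(3*y)/7 - 2*sqrt(1 - 9*y^2)/21


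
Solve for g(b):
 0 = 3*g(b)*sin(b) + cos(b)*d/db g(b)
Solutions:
 g(b) = C1*cos(b)^3


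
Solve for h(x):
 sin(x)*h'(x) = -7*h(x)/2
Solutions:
 h(x) = C1*(cos(x) + 1)^(7/4)/(cos(x) - 1)^(7/4)


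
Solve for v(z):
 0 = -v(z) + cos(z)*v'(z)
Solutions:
 v(z) = C1*sqrt(sin(z) + 1)/sqrt(sin(z) - 1)


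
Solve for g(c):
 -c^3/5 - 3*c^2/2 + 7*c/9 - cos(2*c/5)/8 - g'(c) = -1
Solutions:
 g(c) = C1 - c^4/20 - c^3/2 + 7*c^2/18 + c - 5*sin(2*c/5)/16


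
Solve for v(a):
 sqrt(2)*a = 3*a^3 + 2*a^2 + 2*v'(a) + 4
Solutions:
 v(a) = C1 - 3*a^4/8 - a^3/3 + sqrt(2)*a^2/4 - 2*a


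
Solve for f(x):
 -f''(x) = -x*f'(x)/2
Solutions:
 f(x) = C1 + C2*erfi(x/2)


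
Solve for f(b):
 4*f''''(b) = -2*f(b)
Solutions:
 f(b) = (C1*sin(2^(1/4)*b/2) + C2*cos(2^(1/4)*b/2))*exp(-2^(1/4)*b/2) + (C3*sin(2^(1/4)*b/2) + C4*cos(2^(1/4)*b/2))*exp(2^(1/4)*b/2)


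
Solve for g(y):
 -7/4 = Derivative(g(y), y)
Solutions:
 g(y) = C1 - 7*y/4


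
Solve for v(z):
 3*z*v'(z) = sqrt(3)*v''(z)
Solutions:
 v(z) = C1 + C2*erfi(sqrt(2)*3^(1/4)*z/2)


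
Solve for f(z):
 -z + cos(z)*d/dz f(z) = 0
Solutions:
 f(z) = C1 + Integral(z/cos(z), z)


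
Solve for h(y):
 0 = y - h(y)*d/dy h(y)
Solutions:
 h(y) = -sqrt(C1 + y^2)
 h(y) = sqrt(C1 + y^2)


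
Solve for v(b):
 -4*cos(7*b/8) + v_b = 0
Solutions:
 v(b) = C1 + 32*sin(7*b/8)/7


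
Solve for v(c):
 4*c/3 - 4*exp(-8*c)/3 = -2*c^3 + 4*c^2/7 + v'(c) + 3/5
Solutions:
 v(c) = C1 + c^4/2 - 4*c^3/21 + 2*c^2/3 - 3*c/5 + exp(-8*c)/6


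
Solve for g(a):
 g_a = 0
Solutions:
 g(a) = C1


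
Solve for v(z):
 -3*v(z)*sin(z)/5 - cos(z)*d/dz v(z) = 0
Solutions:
 v(z) = C1*cos(z)^(3/5)


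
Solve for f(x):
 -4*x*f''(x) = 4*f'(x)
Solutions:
 f(x) = C1 + C2*log(x)


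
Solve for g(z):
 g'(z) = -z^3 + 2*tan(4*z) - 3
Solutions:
 g(z) = C1 - z^4/4 - 3*z - log(cos(4*z))/2


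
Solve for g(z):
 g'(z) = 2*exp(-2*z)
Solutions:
 g(z) = C1 - exp(-2*z)


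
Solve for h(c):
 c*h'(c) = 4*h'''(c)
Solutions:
 h(c) = C1 + Integral(C2*airyai(2^(1/3)*c/2) + C3*airybi(2^(1/3)*c/2), c)


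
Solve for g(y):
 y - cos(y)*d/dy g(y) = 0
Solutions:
 g(y) = C1 + Integral(y/cos(y), y)


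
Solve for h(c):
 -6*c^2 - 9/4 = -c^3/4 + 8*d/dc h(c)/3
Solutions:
 h(c) = C1 + 3*c^4/128 - 3*c^3/4 - 27*c/32


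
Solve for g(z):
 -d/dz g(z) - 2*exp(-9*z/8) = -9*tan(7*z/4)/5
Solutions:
 g(z) = C1 + 18*log(tan(7*z/4)^2 + 1)/35 + 16*exp(-9*z/8)/9


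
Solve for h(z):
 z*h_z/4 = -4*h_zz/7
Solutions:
 h(z) = C1 + C2*erf(sqrt(14)*z/8)


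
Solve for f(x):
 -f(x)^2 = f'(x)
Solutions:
 f(x) = 1/(C1 + x)


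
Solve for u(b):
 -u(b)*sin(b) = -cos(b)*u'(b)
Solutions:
 u(b) = C1/cos(b)


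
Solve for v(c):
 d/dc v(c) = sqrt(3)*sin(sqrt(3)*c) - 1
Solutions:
 v(c) = C1 - c - cos(sqrt(3)*c)


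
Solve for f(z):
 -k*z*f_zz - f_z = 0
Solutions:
 f(z) = C1 + z^(((re(k) - 1)*re(k) + im(k)^2)/(re(k)^2 + im(k)^2))*(C2*sin(log(z)*Abs(im(k))/(re(k)^2 + im(k)^2)) + C3*cos(log(z)*im(k)/(re(k)^2 + im(k)^2)))


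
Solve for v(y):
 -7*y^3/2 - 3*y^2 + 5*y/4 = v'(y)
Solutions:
 v(y) = C1 - 7*y^4/8 - y^3 + 5*y^2/8


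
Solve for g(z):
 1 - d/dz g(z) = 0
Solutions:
 g(z) = C1 + z


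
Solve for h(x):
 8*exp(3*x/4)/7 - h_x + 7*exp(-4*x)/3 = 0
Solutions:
 h(x) = C1 + 32*exp(3*x/4)/21 - 7*exp(-4*x)/12


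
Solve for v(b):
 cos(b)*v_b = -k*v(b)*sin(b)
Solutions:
 v(b) = C1*exp(k*log(cos(b)))


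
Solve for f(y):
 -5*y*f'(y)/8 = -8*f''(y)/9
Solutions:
 f(y) = C1 + C2*erfi(3*sqrt(10)*y/16)


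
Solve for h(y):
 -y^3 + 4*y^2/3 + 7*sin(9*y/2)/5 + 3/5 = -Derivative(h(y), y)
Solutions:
 h(y) = C1 + y^4/4 - 4*y^3/9 - 3*y/5 + 14*cos(9*y/2)/45


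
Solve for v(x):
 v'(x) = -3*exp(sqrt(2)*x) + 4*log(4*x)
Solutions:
 v(x) = C1 + 4*x*log(x) + 4*x*(-1 + 2*log(2)) - 3*sqrt(2)*exp(sqrt(2)*x)/2


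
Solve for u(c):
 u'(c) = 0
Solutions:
 u(c) = C1


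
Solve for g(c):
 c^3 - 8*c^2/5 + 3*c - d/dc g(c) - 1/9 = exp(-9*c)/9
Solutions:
 g(c) = C1 + c^4/4 - 8*c^3/15 + 3*c^2/2 - c/9 + exp(-9*c)/81


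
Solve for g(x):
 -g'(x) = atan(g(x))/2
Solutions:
 Integral(1/atan(_y), (_y, g(x))) = C1 - x/2


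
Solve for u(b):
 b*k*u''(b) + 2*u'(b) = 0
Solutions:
 u(b) = C1 + b^(((re(k) - 2)*re(k) + im(k)^2)/(re(k)^2 + im(k)^2))*(C2*sin(2*log(b)*Abs(im(k))/(re(k)^2 + im(k)^2)) + C3*cos(2*log(b)*im(k)/(re(k)^2 + im(k)^2)))


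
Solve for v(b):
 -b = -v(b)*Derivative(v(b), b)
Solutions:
 v(b) = -sqrt(C1 + b^2)
 v(b) = sqrt(C1 + b^2)


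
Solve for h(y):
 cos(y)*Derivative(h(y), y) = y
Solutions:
 h(y) = C1 + Integral(y/cos(y), y)


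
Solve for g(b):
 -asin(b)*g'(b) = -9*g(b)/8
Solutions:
 g(b) = C1*exp(9*Integral(1/asin(b), b)/8)


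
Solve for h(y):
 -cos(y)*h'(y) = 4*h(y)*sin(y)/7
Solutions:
 h(y) = C1*cos(y)^(4/7)


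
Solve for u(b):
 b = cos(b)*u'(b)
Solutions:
 u(b) = C1 + Integral(b/cos(b), b)


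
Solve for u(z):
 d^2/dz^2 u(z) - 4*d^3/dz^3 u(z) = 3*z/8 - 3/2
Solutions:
 u(z) = C1 + C2*z + C3*exp(z/4) + z^3/16


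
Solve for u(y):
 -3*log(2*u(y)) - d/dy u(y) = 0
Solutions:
 Integral(1/(log(_y) + log(2)), (_y, u(y)))/3 = C1 - y


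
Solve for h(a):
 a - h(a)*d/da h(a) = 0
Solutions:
 h(a) = -sqrt(C1 + a^2)
 h(a) = sqrt(C1 + a^2)


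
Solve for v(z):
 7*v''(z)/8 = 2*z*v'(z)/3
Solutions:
 v(z) = C1 + C2*erfi(2*sqrt(42)*z/21)


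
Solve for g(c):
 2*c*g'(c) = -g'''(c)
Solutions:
 g(c) = C1 + Integral(C2*airyai(-2^(1/3)*c) + C3*airybi(-2^(1/3)*c), c)


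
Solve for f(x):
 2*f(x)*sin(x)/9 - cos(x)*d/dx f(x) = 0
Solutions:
 f(x) = C1/cos(x)^(2/9)


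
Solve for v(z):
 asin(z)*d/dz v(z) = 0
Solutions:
 v(z) = C1


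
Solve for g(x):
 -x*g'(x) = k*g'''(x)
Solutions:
 g(x) = C1 + Integral(C2*airyai(x*(-1/k)^(1/3)) + C3*airybi(x*(-1/k)^(1/3)), x)


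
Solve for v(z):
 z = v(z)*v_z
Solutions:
 v(z) = -sqrt(C1 + z^2)
 v(z) = sqrt(C1 + z^2)


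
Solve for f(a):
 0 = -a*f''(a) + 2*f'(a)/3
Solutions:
 f(a) = C1 + C2*a^(5/3)


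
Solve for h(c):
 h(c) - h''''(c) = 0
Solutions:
 h(c) = C1*exp(-c) + C2*exp(c) + C3*sin(c) + C4*cos(c)


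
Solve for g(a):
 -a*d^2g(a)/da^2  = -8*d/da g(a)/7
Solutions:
 g(a) = C1 + C2*a^(15/7)


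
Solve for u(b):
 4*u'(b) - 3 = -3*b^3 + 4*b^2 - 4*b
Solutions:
 u(b) = C1 - 3*b^4/16 + b^3/3 - b^2/2 + 3*b/4


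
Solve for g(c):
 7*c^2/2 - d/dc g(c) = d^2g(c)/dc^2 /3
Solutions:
 g(c) = C1 + C2*exp(-3*c) + 7*c^3/6 - 7*c^2/6 + 7*c/9


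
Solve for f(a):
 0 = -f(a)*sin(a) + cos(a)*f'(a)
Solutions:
 f(a) = C1/cos(a)


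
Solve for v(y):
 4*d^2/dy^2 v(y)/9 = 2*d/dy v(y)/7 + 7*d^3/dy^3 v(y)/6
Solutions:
 v(y) = C1 + (C2*sin(2*sqrt(23)*y/21) + C3*cos(2*sqrt(23)*y/21))*exp(4*y/21)


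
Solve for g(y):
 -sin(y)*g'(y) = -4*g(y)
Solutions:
 g(y) = C1*(cos(y)^2 - 2*cos(y) + 1)/(cos(y)^2 + 2*cos(y) + 1)


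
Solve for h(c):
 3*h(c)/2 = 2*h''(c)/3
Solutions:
 h(c) = C1*exp(-3*c/2) + C2*exp(3*c/2)


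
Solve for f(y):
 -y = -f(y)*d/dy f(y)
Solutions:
 f(y) = -sqrt(C1 + y^2)
 f(y) = sqrt(C1 + y^2)


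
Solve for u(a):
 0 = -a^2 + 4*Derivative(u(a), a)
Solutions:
 u(a) = C1 + a^3/12


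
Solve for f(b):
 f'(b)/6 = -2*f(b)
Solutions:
 f(b) = C1*exp(-12*b)


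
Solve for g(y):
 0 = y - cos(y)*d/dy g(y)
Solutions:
 g(y) = C1 + Integral(y/cos(y), y)


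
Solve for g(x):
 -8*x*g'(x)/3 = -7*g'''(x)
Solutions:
 g(x) = C1 + Integral(C2*airyai(2*21^(2/3)*x/21) + C3*airybi(2*21^(2/3)*x/21), x)


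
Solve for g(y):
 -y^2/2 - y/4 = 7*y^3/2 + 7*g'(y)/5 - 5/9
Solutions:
 g(y) = C1 - 5*y^4/8 - 5*y^3/42 - 5*y^2/56 + 25*y/63


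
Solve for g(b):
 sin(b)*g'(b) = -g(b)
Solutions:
 g(b) = C1*sqrt(cos(b) + 1)/sqrt(cos(b) - 1)


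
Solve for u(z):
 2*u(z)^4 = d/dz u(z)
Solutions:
 u(z) = (-1/(C1 + 6*z))^(1/3)
 u(z) = (-1/(C1 + 2*z))^(1/3)*(-3^(2/3) - 3*3^(1/6)*I)/6
 u(z) = (-1/(C1 + 2*z))^(1/3)*(-3^(2/3) + 3*3^(1/6)*I)/6


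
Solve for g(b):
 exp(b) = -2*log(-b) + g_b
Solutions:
 g(b) = C1 + 2*b*log(-b) - 2*b + exp(b)


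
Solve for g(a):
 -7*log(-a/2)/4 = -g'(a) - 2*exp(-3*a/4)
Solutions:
 g(a) = C1 + 7*a*log(-a)/4 + 7*a*(-1 - log(2))/4 + 8*exp(-3*a/4)/3


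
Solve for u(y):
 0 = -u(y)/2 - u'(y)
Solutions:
 u(y) = C1*exp(-y/2)


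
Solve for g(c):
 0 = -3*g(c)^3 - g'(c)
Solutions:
 g(c) = -sqrt(2)*sqrt(-1/(C1 - 3*c))/2
 g(c) = sqrt(2)*sqrt(-1/(C1 - 3*c))/2


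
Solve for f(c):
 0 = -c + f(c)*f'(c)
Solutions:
 f(c) = -sqrt(C1 + c^2)
 f(c) = sqrt(C1 + c^2)


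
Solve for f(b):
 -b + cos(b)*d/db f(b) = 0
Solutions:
 f(b) = C1 + Integral(b/cos(b), b)


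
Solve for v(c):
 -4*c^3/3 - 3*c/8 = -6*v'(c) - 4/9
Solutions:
 v(c) = C1 + c^4/18 + c^2/32 - 2*c/27


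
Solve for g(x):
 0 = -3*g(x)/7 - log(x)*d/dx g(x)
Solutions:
 g(x) = C1*exp(-3*li(x)/7)


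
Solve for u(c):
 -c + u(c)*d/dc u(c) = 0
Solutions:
 u(c) = -sqrt(C1 + c^2)
 u(c) = sqrt(C1 + c^2)


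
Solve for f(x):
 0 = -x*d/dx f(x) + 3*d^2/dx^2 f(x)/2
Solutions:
 f(x) = C1 + C2*erfi(sqrt(3)*x/3)


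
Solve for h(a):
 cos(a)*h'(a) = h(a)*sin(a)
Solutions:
 h(a) = C1/cos(a)


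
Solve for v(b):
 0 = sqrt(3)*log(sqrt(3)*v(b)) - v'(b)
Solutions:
 -2*sqrt(3)*Integral(1/(2*log(_y) + log(3)), (_y, v(b)))/3 = C1 - b


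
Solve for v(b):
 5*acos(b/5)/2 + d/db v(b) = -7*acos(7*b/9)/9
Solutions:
 v(b) = C1 - 5*b*acos(b/5)/2 - 7*b*acos(7*b/9)/9 + 5*sqrt(25 - b^2)/2 + sqrt(81 - 49*b^2)/9


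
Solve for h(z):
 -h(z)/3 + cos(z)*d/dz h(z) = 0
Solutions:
 h(z) = C1*(sin(z) + 1)^(1/6)/(sin(z) - 1)^(1/6)


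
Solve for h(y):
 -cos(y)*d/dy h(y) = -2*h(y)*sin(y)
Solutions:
 h(y) = C1/cos(y)^2


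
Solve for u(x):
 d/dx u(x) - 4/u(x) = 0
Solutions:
 u(x) = -sqrt(C1 + 8*x)
 u(x) = sqrt(C1 + 8*x)


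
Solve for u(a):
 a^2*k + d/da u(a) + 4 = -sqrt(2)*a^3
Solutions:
 u(a) = C1 - sqrt(2)*a^4/4 - a^3*k/3 - 4*a


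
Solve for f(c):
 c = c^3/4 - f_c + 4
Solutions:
 f(c) = C1 + c^4/16 - c^2/2 + 4*c


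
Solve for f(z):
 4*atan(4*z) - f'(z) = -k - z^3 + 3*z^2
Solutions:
 f(z) = C1 + k*z + z^4/4 - z^3 + 4*z*atan(4*z) - log(16*z^2 + 1)/2


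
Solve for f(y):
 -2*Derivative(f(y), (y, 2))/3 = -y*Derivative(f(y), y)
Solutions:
 f(y) = C1 + C2*erfi(sqrt(3)*y/2)


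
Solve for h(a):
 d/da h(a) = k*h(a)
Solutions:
 h(a) = C1*exp(a*k)


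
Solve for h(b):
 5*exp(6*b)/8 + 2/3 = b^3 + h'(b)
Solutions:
 h(b) = C1 - b^4/4 + 2*b/3 + 5*exp(6*b)/48


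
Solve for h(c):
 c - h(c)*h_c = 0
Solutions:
 h(c) = -sqrt(C1 + c^2)
 h(c) = sqrt(C1 + c^2)


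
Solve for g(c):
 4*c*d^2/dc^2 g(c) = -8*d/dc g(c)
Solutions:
 g(c) = C1 + C2/c


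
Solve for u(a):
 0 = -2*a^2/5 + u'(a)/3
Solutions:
 u(a) = C1 + 2*a^3/5


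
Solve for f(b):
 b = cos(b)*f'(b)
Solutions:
 f(b) = C1 + Integral(b/cos(b), b)


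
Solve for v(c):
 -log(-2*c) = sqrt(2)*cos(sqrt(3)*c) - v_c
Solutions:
 v(c) = C1 + c*log(-c) - c + c*log(2) + sqrt(6)*sin(sqrt(3)*c)/3


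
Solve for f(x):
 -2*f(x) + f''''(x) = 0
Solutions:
 f(x) = C1*exp(-2^(1/4)*x) + C2*exp(2^(1/4)*x) + C3*sin(2^(1/4)*x) + C4*cos(2^(1/4)*x)


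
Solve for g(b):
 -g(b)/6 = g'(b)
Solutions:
 g(b) = C1*exp(-b/6)


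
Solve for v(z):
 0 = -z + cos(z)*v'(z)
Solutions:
 v(z) = C1 + Integral(z/cos(z), z)


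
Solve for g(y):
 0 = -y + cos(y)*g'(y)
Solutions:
 g(y) = C1 + Integral(y/cos(y), y)


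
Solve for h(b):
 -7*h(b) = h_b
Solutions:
 h(b) = C1*exp(-7*b)


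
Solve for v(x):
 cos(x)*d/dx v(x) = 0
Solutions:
 v(x) = C1


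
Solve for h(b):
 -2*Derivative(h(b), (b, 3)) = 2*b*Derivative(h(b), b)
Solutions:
 h(b) = C1 + Integral(C2*airyai(-b) + C3*airybi(-b), b)


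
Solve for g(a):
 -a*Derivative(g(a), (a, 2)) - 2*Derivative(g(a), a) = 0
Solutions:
 g(a) = C1 + C2/a


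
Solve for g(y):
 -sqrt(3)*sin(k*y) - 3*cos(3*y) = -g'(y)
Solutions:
 g(y) = C1 + sin(3*y) - sqrt(3)*cos(k*y)/k


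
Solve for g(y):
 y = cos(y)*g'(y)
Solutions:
 g(y) = C1 + Integral(y/cos(y), y)


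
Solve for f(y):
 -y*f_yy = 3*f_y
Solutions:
 f(y) = C1 + C2/y^2


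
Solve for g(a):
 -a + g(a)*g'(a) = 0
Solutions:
 g(a) = -sqrt(C1 + a^2)
 g(a) = sqrt(C1 + a^2)


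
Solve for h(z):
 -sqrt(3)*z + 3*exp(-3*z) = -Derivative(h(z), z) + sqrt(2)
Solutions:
 h(z) = C1 + sqrt(3)*z^2/2 + sqrt(2)*z + exp(-3*z)


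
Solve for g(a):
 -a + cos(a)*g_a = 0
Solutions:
 g(a) = C1 + Integral(a/cos(a), a)


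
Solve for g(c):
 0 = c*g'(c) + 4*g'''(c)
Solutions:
 g(c) = C1 + Integral(C2*airyai(-2^(1/3)*c/2) + C3*airybi(-2^(1/3)*c/2), c)


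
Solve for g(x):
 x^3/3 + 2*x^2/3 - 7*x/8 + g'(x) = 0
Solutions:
 g(x) = C1 - x^4/12 - 2*x^3/9 + 7*x^2/16


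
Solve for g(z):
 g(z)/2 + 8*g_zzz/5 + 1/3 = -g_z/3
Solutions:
 g(z) = C1*exp(-10^(1/3)*z*(-(27 + sqrt(739))^(1/3) + 10^(1/3)/(27 + sqrt(739))^(1/3))/24)*sin(10^(1/3)*sqrt(3)*z*(10^(1/3)/(27 + sqrt(739))^(1/3) + (27 + sqrt(739))^(1/3))/24) + C2*exp(-10^(1/3)*z*(-(27 + sqrt(739))^(1/3) + 10^(1/3)/(27 + sqrt(739))^(1/3))/24)*cos(10^(1/3)*sqrt(3)*z*(10^(1/3)/(27 + sqrt(739))^(1/3) + (27 + sqrt(739))^(1/3))/24) + C3*exp(10^(1/3)*z*(-(27 + sqrt(739))^(1/3) + 10^(1/3)/(27 + sqrt(739))^(1/3))/12) - 2/3


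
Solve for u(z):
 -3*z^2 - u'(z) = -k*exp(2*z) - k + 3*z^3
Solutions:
 u(z) = C1 + k*z + k*exp(2*z)/2 - 3*z^4/4 - z^3


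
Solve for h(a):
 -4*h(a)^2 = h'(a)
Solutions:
 h(a) = 1/(C1 + 4*a)


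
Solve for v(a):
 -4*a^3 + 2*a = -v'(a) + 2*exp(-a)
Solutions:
 v(a) = C1 + a^4 - a^2 - 2*exp(-a)


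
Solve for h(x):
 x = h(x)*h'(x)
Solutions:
 h(x) = -sqrt(C1 + x^2)
 h(x) = sqrt(C1 + x^2)


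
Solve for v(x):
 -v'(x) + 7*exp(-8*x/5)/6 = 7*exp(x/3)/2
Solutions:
 v(x) = C1 - 21*exp(x/3)/2 - 35*exp(-8*x/5)/48


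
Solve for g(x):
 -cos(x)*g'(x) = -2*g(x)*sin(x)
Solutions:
 g(x) = C1/cos(x)^2


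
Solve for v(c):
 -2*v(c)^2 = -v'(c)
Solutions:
 v(c) = -1/(C1 + 2*c)


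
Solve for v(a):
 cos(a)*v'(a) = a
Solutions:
 v(a) = C1 + Integral(a/cos(a), a)


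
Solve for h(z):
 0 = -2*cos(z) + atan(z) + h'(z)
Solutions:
 h(z) = C1 - z*atan(z) + log(z^2 + 1)/2 + 2*sin(z)


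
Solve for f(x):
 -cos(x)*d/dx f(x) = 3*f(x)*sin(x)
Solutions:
 f(x) = C1*cos(x)^3


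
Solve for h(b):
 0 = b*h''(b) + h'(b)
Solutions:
 h(b) = C1 + C2*log(b)


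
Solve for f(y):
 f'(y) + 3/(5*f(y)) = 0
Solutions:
 f(y) = -sqrt(C1 - 30*y)/5
 f(y) = sqrt(C1 - 30*y)/5


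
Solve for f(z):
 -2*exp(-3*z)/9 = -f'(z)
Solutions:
 f(z) = C1 - 2*exp(-3*z)/27


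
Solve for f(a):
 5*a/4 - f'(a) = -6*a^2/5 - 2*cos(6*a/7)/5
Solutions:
 f(a) = C1 + 2*a^3/5 + 5*a^2/8 + 7*sin(6*a/7)/15


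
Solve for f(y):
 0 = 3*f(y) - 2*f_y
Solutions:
 f(y) = C1*exp(3*y/2)


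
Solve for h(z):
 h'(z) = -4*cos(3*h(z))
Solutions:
 h(z) = -asin((C1 + exp(24*z))/(C1 - exp(24*z)))/3 + pi/3
 h(z) = asin((C1 + exp(24*z))/(C1 - exp(24*z)))/3


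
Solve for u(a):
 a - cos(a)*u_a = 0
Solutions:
 u(a) = C1 + Integral(a/cos(a), a)


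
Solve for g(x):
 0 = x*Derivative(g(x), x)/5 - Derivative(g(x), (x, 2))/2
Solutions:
 g(x) = C1 + C2*erfi(sqrt(5)*x/5)


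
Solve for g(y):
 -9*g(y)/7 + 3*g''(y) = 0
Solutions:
 g(y) = C1*exp(-sqrt(21)*y/7) + C2*exp(sqrt(21)*y/7)


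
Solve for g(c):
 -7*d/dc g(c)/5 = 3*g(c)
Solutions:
 g(c) = C1*exp(-15*c/7)


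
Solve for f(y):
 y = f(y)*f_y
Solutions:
 f(y) = -sqrt(C1 + y^2)
 f(y) = sqrt(C1 + y^2)


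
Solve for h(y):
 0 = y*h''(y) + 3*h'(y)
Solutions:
 h(y) = C1 + C2/y^2


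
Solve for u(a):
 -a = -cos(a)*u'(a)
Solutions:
 u(a) = C1 + Integral(a/cos(a), a)


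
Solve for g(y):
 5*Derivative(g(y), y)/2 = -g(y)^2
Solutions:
 g(y) = 5/(C1 + 2*y)


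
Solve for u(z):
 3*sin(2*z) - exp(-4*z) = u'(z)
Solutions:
 u(z) = C1 - 3*cos(2*z)/2 + exp(-4*z)/4


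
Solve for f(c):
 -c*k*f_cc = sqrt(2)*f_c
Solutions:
 f(c) = C1 + c^(((re(k) - sqrt(2))*re(k) + im(k)^2)/(re(k)^2 + im(k)^2))*(C2*sin(sqrt(2)*log(c)*Abs(im(k))/(re(k)^2 + im(k)^2)) + C3*cos(sqrt(2)*log(c)*im(k)/(re(k)^2 + im(k)^2)))


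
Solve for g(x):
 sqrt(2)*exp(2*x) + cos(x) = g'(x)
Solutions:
 g(x) = C1 + sqrt(2)*exp(2*x)/2 + sin(x)


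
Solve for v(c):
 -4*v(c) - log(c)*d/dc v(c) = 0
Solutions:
 v(c) = C1*exp(-4*li(c))


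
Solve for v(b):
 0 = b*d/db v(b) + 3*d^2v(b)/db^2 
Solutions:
 v(b) = C1 + C2*erf(sqrt(6)*b/6)


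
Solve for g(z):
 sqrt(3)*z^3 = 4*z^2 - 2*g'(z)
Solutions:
 g(z) = C1 - sqrt(3)*z^4/8 + 2*z^3/3


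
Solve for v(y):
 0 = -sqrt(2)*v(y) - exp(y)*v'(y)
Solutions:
 v(y) = C1*exp(sqrt(2)*exp(-y))


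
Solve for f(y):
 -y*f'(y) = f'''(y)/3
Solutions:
 f(y) = C1 + Integral(C2*airyai(-3^(1/3)*y) + C3*airybi(-3^(1/3)*y), y)


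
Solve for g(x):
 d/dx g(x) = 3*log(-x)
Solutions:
 g(x) = C1 + 3*x*log(-x) - 3*x


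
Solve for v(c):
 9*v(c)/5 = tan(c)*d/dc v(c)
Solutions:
 v(c) = C1*sin(c)^(9/5)


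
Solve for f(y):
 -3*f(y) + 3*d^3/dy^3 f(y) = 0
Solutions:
 f(y) = C3*exp(y) + (C1*sin(sqrt(3)*y/2) + C2*cos(sqrt(3)*y/2))*exp(-y/2)


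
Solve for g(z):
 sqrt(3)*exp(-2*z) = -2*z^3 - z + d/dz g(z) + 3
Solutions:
 g(z) = C1 + z^4/2 + z^2/2 - 3*z - sqrt(3)*exp(-2*z)/2


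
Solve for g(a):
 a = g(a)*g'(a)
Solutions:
 g(a) = -sqrt(C1 + a^2)
 g(a) = sqrt(C1 + a^2)


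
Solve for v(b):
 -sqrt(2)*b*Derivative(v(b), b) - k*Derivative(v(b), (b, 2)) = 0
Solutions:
 v(b) = C1 + C2*sqrt(k)*erf(2^(3/4)*b*sqrt(1/k)/2)
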